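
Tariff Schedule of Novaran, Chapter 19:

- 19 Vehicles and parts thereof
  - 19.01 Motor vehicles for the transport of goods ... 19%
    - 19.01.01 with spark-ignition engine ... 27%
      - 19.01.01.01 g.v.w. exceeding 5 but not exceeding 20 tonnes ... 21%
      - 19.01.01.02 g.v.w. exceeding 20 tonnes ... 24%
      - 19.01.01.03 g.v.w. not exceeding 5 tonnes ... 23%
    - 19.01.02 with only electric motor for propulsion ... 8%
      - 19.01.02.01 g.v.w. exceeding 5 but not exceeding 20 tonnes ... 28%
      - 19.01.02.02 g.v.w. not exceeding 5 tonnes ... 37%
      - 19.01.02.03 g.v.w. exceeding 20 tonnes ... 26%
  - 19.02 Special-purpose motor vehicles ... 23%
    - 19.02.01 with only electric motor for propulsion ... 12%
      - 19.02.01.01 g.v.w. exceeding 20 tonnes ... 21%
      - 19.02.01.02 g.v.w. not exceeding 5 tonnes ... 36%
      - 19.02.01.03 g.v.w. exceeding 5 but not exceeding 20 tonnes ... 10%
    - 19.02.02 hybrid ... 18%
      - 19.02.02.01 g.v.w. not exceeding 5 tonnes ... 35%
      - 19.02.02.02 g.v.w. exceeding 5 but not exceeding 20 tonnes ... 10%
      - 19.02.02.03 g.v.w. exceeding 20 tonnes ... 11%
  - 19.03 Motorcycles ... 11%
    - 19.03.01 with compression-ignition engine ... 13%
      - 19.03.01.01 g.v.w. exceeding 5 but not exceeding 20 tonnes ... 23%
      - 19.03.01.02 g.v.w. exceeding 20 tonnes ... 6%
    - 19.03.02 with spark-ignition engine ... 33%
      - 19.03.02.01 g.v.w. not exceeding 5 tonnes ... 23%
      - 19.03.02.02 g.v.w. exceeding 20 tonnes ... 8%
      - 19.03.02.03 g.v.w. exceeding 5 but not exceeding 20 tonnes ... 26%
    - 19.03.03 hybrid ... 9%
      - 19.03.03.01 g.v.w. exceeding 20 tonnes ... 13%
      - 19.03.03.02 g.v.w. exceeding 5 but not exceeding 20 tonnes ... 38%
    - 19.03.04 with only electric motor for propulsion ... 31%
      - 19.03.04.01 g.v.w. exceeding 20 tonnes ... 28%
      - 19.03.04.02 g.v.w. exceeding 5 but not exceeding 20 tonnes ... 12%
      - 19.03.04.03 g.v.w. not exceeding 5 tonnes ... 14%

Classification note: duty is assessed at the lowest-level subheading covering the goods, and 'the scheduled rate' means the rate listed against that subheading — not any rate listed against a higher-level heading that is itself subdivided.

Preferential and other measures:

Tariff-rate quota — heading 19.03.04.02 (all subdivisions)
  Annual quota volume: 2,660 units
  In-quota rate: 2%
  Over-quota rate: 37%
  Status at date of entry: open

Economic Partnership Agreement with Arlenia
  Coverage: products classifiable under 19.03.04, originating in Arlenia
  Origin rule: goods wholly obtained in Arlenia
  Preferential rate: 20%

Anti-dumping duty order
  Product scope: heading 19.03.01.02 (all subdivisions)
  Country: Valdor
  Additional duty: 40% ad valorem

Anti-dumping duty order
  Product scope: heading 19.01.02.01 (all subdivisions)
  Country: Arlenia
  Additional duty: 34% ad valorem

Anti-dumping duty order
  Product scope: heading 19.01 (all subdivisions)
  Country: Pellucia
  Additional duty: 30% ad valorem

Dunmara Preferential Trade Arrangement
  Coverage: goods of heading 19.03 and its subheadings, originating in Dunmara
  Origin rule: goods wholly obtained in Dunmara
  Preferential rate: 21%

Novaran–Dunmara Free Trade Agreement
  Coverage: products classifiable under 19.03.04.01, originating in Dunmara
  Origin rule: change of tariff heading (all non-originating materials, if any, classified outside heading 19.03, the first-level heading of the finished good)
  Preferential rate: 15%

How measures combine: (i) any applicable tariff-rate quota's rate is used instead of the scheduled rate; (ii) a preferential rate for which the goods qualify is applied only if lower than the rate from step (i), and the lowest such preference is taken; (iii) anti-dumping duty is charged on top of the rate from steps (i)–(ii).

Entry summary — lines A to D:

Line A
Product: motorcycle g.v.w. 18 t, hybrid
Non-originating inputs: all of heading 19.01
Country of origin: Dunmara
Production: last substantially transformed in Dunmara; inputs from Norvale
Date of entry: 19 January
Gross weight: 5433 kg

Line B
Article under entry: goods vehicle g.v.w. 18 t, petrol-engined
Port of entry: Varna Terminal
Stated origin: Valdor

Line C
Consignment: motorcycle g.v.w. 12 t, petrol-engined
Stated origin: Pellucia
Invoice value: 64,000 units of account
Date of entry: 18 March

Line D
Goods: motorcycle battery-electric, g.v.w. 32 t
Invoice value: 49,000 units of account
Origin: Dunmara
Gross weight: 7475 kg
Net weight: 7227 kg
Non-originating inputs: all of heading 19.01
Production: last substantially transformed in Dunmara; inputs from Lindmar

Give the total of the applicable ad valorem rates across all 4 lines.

100%

Line A: motorcycle → 19.03; hybrid → 19.03.03; g.v.w. 18 t → 19.03.03.02. Scheduled 38%. Dunmara agreement on 19.03: not wholly obtained; Dunmara agreement on 19.03.04.01: 19.03.03.02 not covered. → 38%.
Line B: goods vehicle → 19.01; petrol-engined → 19.01.01; g.v.w. 18 t → 19.01.01.01. Scheduled 21%. No special measure applies. → 21%.
Line C: motorcycle → 19.03; petrol-engined → 19.03.02; g.v.w. 12 t → 19.03.02.03. Scheduled 26%. No special measure applies. → 26%.
Line D: motorcycle → 19.03; battery-electric → 19.03.04; g.v.w. 32 t → 19.03.04.01. Scheduled 28%. Dunmara agreement on 19.03: not wholly obtained; Dunmara agreement on 19.03.04.01: CTH met → 15% available; preferential 15%. → 15%.
Sum: 38% + 21% + 26% + 15% = 100%.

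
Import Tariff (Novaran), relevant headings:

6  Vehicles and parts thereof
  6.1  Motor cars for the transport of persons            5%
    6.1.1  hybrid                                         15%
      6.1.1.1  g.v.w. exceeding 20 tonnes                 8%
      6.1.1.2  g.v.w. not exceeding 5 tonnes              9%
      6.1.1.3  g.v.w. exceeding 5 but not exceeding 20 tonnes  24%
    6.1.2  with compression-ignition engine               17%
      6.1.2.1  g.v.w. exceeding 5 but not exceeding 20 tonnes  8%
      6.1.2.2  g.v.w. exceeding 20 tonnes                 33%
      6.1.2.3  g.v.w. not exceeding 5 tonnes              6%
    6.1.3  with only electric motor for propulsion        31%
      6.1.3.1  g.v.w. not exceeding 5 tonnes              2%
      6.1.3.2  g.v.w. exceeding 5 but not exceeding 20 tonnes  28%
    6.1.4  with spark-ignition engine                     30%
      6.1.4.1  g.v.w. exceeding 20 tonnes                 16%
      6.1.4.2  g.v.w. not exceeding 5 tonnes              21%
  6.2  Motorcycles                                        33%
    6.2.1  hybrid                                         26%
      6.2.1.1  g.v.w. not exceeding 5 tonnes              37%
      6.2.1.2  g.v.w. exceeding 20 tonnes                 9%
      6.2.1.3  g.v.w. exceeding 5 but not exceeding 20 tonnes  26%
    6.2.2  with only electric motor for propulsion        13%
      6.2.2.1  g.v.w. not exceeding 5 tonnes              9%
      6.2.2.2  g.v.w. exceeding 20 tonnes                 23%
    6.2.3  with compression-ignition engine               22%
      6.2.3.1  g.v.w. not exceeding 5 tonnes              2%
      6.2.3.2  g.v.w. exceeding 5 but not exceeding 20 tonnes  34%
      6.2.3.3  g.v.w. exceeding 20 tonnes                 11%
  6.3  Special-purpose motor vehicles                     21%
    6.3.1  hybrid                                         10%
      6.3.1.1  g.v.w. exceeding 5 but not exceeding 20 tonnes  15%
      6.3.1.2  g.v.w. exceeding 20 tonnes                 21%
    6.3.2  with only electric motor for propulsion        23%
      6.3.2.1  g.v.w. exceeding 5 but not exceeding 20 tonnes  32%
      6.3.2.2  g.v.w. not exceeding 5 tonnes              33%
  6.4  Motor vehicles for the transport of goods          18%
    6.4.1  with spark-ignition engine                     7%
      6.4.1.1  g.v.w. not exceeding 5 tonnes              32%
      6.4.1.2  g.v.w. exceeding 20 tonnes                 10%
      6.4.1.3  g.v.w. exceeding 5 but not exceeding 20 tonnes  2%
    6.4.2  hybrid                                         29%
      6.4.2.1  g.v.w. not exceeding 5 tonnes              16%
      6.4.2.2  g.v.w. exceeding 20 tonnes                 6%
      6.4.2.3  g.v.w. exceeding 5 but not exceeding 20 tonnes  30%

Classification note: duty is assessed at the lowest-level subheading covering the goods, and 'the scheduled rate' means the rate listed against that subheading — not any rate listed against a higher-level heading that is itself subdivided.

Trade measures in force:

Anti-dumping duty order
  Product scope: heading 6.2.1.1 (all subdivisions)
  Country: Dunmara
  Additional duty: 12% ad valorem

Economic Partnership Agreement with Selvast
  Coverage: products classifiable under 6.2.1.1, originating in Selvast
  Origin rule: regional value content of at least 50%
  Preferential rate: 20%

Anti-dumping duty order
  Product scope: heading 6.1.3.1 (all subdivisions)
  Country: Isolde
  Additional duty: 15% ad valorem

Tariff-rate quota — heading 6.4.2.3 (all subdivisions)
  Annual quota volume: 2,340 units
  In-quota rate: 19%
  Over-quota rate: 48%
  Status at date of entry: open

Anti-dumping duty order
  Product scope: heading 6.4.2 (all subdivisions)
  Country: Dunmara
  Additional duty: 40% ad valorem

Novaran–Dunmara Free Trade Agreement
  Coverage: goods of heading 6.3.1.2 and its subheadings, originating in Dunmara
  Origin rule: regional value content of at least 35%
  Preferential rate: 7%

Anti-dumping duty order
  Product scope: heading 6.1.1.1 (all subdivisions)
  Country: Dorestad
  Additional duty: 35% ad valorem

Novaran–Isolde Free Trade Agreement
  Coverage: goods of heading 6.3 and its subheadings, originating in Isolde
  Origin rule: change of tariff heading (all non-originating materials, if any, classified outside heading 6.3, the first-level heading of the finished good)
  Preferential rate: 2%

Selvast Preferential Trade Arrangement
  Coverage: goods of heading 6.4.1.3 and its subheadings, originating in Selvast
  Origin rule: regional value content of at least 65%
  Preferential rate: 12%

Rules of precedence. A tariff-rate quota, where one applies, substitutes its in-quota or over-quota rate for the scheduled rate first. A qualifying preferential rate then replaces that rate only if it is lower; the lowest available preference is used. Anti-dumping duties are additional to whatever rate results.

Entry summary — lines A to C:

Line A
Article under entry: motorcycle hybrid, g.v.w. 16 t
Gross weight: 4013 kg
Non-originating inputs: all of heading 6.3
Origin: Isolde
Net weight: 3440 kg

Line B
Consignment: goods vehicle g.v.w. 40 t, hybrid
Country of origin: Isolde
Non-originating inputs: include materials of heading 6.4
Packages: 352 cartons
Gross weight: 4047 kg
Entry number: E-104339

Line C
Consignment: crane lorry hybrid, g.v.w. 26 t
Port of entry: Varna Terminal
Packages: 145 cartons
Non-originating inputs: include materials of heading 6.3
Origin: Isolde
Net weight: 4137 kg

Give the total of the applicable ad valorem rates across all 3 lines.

Line A: motorcycle → 6.2; hybrid → 6.2.1; g.v.w. 16 t → 6.2.1.3. Scheduled 26%. Isolde agreement on 6.3: 6.2.1.3 not covered. → 26%.
Line B: goods vehicle → 6.4; hybrid → 6.4.2; g.v.w. 40 t → 6.4.2.2. Scheduled 6%. Isolde agreement on 6.3: 6.4.2.2 not covered. → 6%.
Line C: crane lorry → 6.3; hybrid → 6.3.1; g.v.w. 26 t → 6.3.1.2. Scheduled 21%. Isolde agreement on 6.3: CTH not met. → 21%.
Sum: 26% + 6% + 21% = 53%.

53%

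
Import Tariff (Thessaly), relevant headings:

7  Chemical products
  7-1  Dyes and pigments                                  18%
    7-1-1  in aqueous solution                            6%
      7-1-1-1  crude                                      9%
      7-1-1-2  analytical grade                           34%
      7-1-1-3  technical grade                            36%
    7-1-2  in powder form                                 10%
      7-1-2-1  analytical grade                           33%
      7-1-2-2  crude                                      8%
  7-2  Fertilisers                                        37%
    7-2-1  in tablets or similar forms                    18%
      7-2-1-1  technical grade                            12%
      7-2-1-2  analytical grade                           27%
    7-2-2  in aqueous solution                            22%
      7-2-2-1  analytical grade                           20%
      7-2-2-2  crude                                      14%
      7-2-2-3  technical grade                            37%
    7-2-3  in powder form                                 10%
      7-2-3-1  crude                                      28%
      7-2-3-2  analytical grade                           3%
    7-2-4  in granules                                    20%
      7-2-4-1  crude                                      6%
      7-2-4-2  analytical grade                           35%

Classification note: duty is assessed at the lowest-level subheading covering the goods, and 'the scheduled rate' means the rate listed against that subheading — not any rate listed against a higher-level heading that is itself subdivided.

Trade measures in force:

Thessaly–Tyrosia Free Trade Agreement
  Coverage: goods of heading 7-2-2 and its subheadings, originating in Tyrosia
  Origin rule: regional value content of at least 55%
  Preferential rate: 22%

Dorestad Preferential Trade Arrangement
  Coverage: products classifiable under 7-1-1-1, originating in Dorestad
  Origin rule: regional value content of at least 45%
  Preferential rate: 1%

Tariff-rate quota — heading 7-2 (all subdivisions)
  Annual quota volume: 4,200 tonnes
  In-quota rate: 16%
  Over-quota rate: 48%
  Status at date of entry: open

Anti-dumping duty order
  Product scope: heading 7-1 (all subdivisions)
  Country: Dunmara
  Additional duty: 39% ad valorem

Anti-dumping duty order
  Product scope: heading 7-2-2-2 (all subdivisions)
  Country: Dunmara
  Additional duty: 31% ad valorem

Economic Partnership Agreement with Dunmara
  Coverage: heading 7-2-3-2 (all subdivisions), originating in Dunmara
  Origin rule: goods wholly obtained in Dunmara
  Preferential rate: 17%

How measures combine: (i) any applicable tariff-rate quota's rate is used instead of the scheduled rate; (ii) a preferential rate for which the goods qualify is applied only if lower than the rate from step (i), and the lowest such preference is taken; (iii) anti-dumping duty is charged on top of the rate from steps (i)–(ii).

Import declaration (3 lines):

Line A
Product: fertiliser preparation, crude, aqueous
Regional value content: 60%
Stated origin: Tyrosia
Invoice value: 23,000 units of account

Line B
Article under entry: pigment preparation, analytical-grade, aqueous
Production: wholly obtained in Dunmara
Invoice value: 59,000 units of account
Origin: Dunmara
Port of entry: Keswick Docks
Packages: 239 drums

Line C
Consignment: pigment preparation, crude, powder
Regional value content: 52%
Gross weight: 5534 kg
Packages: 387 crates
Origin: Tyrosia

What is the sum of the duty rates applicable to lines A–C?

97%

Line A: fertiliser → 7-2; aqueous → 7-2-2; crude → 7-2-2-2. Scheduled 14%. quota on 7-2 open → in-quota 16%; Tyrosia agreement on 7-2-2: RVC ≥ 55% → 22% available; preference 22% not lower than 16% → no reduction. → 16%.
Line B: pigment → 7-1; aqueous → 7-1-1; analytical-grade → 7-1-1-2. Scheduled 34%. Dunmara agreement on 7-2-3-2: 7-1-1-2 not covered; anti-dumping (Dunmara, 7-1): +39%; total 34% + 39% = 73%. → 73%.
Line C: pigment → 7-1; powder → 7-1-2; crude → 7-1-2-2. Scheduled 8%. Tyrosia agreement on 7-2-2: 7-1-2-2 not covered. → 8%.
Sum: 16% + 73% + 8% = 97%.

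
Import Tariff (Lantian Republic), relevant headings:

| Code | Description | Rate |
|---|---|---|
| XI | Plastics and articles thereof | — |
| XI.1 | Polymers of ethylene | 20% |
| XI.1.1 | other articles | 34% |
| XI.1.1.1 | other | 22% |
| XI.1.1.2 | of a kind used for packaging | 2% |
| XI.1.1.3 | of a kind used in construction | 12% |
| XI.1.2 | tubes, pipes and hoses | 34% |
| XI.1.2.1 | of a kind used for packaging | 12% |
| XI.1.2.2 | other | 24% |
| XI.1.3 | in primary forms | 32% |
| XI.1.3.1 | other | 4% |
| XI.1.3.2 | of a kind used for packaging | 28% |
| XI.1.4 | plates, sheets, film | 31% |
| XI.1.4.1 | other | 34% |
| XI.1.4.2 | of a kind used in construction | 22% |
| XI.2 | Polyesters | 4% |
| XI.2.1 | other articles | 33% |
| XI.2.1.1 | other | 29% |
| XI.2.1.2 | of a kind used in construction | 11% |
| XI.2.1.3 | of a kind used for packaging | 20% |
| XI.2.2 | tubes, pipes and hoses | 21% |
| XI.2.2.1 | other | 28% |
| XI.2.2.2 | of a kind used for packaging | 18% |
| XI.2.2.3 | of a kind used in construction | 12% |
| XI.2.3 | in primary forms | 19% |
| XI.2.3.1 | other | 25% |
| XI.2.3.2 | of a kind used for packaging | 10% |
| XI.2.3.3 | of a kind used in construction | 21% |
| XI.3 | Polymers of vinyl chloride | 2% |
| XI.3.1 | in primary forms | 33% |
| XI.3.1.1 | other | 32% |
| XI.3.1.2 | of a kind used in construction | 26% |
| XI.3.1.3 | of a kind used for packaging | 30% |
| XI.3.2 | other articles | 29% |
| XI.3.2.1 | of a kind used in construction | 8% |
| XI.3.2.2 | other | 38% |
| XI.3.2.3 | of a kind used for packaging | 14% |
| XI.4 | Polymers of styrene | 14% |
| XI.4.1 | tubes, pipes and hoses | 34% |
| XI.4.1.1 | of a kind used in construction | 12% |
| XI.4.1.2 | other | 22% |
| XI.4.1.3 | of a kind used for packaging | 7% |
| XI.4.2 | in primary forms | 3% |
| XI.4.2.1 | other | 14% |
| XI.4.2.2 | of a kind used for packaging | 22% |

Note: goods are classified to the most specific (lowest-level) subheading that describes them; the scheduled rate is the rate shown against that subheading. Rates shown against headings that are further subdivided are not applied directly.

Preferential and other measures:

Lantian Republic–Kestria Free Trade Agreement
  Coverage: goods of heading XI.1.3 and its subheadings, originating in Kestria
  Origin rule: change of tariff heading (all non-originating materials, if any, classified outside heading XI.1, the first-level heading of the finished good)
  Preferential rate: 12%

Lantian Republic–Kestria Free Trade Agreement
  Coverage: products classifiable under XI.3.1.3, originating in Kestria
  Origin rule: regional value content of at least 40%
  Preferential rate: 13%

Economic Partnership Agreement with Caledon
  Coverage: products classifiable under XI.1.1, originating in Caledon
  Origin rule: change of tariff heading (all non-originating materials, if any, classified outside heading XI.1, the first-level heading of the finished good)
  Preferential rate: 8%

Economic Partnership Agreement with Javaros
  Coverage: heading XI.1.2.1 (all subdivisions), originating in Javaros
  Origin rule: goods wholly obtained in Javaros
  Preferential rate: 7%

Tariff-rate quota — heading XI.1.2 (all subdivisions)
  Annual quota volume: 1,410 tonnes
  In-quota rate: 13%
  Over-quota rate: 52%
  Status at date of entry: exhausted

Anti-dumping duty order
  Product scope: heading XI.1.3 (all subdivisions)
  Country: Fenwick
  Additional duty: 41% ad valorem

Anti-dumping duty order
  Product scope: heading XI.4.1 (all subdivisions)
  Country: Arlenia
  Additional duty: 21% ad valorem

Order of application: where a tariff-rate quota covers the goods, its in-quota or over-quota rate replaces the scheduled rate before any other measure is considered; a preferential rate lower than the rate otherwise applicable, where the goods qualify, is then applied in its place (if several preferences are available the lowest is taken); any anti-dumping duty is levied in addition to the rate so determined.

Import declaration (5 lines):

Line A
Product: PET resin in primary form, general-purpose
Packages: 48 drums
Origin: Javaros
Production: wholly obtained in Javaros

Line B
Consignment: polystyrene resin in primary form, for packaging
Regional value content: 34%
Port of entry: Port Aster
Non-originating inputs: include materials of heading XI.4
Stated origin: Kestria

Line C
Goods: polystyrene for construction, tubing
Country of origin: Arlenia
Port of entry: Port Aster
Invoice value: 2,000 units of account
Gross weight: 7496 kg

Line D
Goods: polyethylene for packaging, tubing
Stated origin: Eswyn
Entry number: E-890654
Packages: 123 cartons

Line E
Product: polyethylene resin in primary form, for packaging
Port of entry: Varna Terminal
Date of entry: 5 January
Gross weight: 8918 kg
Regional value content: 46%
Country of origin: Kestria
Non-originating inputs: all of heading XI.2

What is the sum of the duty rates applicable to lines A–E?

144%

Line A: PET → XI.2; resin in primary form → XI.2.3; general-purpose → XI.2.3.1. Scheduled 25%. Javaros agreement on XI.1.2.1: XI.2.3.1 not covered. → 25%.
Line B: polystyrene → XI.4; resin in primary form → XI.4.2; for packaging → XI.4.2.2. Scheduled 22%. Kestria agreement on XI.1.3: XI.4.2.2 not covered; Kestria agreement on XI.3.1.3: XI.4.2.2 not covered. → 22%.
Line C: polystyrene → XI.4; tubing → XI.4.1; for construction → XI.4.1.1. Scheduled 12%. anti-dumping (Arlenia, XI.4.1): +21%; total 12% + 21% = 33%. → 33%.
Line D: polyethylene → XI.1; tubing → XI.1.2; for packaging → XI.1.2.1. Scheduled 12%. quota on XI.1.2 exhausted → over-quota 52%. → 52%.
Line E: polyethylene → XI.1; resin in primary form → XI.1.3; for packaging → XI.1.3.2. Scheduled 28%. Kestria agreement on XI.1.3: CTH met → 12% available; Kestria agreement on XI.3.1.3: XI.1.3.2 not covered; preferential 12%. → 12%.
Sum: 25% + 22% + 33% + 52% + 12% = 144%.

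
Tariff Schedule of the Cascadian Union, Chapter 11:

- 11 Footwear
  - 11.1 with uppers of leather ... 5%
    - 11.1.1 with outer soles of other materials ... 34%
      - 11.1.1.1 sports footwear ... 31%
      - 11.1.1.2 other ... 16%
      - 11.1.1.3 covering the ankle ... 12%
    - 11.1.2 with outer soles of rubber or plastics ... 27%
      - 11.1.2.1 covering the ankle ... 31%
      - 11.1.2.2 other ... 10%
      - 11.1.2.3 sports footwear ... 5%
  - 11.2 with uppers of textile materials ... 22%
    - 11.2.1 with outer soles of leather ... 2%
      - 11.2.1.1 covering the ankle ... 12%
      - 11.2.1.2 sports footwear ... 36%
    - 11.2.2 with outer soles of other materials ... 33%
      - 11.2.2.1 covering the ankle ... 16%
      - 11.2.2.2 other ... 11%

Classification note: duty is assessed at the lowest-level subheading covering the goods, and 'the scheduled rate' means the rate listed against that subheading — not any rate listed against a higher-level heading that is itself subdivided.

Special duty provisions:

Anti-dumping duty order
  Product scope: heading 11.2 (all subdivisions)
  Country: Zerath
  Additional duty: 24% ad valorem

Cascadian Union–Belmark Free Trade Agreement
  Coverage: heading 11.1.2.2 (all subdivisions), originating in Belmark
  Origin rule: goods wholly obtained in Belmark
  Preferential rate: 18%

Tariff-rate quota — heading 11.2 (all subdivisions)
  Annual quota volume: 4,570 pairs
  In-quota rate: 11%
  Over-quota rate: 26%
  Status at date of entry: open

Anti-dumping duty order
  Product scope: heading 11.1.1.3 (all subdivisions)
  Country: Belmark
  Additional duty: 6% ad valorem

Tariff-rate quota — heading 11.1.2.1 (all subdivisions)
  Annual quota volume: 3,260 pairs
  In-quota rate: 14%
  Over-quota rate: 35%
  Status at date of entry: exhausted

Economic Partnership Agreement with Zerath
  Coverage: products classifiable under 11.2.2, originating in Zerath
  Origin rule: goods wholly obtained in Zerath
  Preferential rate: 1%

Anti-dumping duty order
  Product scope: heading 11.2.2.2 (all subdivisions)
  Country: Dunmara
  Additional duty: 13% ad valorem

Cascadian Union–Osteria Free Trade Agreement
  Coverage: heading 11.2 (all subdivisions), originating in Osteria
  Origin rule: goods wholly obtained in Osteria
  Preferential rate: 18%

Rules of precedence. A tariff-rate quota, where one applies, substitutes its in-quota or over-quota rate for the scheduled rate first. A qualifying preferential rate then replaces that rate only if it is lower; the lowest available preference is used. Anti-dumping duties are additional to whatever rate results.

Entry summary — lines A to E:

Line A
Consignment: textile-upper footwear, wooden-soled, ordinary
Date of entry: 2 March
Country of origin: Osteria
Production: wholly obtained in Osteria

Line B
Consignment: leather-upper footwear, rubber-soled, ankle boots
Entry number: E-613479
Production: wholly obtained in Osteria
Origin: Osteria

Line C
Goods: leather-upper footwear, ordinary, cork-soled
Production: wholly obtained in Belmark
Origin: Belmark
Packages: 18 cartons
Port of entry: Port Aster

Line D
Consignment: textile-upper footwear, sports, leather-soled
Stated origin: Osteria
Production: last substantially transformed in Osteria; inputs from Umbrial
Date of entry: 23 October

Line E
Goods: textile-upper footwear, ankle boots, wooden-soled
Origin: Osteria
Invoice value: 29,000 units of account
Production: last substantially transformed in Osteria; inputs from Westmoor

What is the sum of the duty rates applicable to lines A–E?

Line A: textile-upper → 11.2; wooden-soled → 11.2.2; ordinary → 11.2.2.2. Scheduled 11%. quota on 11.2 open → in-quota 11%; Osteria agreement on 11.2: wholly obtained → 18% available; preference 18% not lower than 11% → no reduction. → 11%.
Line B: leather-upper → 11.1; rubber-soled → 11.1.2; ankle boots → 11.1.2.1. Scheduled 31%. quota on 11.1.2.1 exhausted → over-quota 35%; Osteria agreement on 11.2: 11.1.2.1 not covered. → 35%.
Line C: leather-upper → 11.1; cork-soled → 11.1.1; ordinary → 11.1.1.2. Scheduled 16%. Belmark agreement on 11.1.2.2: 11.1.1.2 not covered. → 16%.
Line D: textile-upper → 11.2; leather-soled → 11.2.1; sports → 11.2.1.2. Scheduled 36%. quota on 11.2 open → in-quota 11%; Osteria agreement on 11.2: not wholly obtained. → 11%.
Line E: textile-upper → 11.2; wooden-soled → 11.2.2; ankle boots → 11.2.2.1. Scheduled 16%. quota on 11.2 open → in-quota 11%; Osteria agreement on 11.2: not wholly obtained. → 11%.
Sum: 11% + 35% + 16% + 11% + 11% = 84%.

84%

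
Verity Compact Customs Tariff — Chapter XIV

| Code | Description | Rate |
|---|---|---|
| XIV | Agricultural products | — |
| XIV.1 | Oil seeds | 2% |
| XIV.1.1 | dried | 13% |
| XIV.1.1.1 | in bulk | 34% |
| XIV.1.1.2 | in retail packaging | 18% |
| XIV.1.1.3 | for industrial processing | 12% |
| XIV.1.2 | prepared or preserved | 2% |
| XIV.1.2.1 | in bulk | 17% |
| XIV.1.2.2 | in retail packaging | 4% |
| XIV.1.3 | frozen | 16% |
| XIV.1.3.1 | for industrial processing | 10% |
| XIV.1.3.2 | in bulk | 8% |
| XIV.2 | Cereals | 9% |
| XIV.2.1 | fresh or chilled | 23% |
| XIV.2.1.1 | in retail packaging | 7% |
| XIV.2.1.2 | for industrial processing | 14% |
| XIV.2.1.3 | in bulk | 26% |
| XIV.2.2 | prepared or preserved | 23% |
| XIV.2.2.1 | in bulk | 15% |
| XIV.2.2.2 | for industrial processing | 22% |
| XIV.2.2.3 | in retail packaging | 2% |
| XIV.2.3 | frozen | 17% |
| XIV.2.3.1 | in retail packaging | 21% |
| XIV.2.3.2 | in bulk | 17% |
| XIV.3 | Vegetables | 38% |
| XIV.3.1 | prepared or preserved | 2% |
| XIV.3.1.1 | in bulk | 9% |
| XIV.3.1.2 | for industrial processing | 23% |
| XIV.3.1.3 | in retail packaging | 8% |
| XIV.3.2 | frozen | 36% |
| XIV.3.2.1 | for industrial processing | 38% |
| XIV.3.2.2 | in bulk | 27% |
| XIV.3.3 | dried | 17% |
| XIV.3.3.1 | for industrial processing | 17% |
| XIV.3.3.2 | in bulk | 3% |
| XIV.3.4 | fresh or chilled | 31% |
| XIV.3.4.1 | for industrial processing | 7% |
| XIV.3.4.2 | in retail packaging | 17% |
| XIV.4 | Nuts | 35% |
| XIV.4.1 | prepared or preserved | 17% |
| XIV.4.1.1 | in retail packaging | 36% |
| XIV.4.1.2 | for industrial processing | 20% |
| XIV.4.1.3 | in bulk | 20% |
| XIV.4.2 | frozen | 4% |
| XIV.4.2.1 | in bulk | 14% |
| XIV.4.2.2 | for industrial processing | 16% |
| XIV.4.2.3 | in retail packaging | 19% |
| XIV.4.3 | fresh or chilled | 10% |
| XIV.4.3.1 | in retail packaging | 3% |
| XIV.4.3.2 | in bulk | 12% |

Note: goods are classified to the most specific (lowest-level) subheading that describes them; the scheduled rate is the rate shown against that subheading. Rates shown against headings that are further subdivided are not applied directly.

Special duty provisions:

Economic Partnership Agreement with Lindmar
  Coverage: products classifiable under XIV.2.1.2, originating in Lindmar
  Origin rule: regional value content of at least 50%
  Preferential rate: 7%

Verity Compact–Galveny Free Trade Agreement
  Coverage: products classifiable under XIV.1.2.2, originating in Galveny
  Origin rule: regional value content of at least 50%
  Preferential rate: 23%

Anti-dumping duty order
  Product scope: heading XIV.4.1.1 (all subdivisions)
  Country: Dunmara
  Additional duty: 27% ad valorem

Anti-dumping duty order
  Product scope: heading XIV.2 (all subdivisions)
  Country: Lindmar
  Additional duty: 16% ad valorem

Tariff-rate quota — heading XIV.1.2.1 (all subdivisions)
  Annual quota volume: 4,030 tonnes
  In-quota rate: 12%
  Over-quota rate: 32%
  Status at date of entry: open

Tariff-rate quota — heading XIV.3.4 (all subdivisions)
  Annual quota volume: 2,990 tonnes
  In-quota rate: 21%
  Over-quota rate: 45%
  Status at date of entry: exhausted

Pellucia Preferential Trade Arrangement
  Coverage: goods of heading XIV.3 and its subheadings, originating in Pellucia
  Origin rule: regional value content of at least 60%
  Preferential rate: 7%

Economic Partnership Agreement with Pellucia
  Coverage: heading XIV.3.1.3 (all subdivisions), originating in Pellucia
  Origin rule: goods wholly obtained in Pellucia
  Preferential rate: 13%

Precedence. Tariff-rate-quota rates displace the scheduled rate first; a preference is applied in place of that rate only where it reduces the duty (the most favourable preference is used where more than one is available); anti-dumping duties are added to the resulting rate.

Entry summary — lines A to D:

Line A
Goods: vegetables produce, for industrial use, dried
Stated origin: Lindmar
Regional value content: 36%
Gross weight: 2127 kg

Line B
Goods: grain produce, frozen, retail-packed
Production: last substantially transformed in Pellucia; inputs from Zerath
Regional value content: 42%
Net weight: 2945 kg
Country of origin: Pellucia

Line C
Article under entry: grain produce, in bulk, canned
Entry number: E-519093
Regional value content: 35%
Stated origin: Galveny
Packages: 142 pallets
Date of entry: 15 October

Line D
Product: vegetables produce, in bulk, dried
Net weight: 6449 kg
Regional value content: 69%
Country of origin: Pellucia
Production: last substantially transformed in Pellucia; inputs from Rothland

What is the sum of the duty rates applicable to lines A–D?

Line A: vegetables → XIV.3; dried → XIV.3.3; for industrial use → XIV.3.3.1. Scheduled 17%. Lindmar agreement on XIV.2.1.2: XIV.3.3.1 not covered. → 17%.
Line B: grain → XIV.2; frozen → XIV.2.3; retail-packed → XIV.2.3.1. Scheduled 21%. Pellucia agreement on XIV.3: XIV.2.3.1 not covered; Pellucia agreement on XIV.3.1.3: XIV.2.3.1 not covered. → 21%.
Line C: grain → XIV.2; canned → XIV.2.2; in bulk → XIV.2.2.1. Scheduled 15%. Galveny agreement on XIV.1.2.2: XIV.2.2.1 not covered. → 15%.
Line D: vegetables → XIV.3; dried → XIV.3.3; in bulk → XIV.3.3.2. Scheduled 3%. Pellucia agreement on XIV.3: RVC ≥ 60% → 7% available; Pellucia agreement on XIV.3.1.3: XIV.3.3.2 not covered; preference 7% not lower than 3% → no reduction. → 3%.
Sum: 17% + 21% + 15% + 3% = 56%.

56%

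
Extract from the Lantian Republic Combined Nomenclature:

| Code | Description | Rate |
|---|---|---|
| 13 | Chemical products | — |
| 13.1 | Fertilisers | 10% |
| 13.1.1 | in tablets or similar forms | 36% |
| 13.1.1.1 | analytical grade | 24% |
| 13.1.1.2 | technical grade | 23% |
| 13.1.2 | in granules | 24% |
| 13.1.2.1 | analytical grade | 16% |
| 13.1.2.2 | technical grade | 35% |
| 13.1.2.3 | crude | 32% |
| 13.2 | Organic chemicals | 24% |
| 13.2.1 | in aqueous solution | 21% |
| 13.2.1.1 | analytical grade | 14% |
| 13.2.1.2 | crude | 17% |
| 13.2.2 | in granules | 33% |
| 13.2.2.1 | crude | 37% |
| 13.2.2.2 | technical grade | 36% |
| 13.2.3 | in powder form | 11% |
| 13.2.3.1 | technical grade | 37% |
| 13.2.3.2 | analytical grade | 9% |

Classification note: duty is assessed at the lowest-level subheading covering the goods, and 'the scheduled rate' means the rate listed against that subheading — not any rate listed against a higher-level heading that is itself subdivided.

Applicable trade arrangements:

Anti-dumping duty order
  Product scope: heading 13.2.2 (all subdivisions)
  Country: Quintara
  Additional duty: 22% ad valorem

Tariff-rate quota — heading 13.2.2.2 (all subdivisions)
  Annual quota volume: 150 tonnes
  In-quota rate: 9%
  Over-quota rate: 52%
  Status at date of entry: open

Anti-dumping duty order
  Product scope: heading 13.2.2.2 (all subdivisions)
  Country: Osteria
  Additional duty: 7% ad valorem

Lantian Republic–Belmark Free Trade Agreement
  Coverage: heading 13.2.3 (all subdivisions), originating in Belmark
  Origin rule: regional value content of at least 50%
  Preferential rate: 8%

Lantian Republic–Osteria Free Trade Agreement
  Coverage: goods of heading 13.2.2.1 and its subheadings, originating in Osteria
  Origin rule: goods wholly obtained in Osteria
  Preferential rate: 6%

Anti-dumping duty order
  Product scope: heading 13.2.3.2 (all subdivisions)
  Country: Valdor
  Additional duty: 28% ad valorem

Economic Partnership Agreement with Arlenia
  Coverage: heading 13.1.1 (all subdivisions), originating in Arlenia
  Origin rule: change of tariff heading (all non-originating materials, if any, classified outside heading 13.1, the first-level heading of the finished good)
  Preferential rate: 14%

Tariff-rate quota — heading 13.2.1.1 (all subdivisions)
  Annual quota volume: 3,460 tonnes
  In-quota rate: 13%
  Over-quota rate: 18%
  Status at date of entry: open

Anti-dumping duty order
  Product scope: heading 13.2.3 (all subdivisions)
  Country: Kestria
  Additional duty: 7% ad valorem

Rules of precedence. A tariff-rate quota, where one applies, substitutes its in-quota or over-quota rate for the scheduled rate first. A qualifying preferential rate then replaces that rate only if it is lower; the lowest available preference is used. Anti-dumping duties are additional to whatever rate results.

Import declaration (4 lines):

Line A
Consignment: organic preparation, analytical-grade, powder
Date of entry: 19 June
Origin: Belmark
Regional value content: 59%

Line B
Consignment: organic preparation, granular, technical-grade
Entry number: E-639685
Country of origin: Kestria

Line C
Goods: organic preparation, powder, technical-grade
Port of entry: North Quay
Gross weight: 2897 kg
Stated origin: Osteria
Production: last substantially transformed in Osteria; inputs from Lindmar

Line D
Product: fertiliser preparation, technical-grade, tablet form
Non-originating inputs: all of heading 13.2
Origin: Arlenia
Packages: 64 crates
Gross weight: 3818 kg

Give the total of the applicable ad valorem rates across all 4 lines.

68%

Line A: organic → 13.2; powder → 13.2.3; analytical-grade → 13.2.3.2. Scheduled 9%. Belmark agreement on 13.2.3: RVC ≥ 50% → 8% available; preferential 8%. → 8%.
Line B: organic → 13.2; granular → 13.2.2; technical-grade → 13.2.2.2. Scheduled 36%. quota on 13.2.2.2 open → in-quota 9%. → 9%.
Line C: organic → 13.2; powder → 13.2.3; technical-grade → 13.2.3.1. Scheduled 37%. Osteria agreement on 13.2.2.1: 13.2.3.1 not covered. → 37%.
Line D: fertiliser → 13.1; tablet form → 13.1.1; technical-grade → 13.1.1.2. Scheduled 23%. Arlenia agreement on 13.1.1: CTH met → 14% available; preferential 14%. → 14%.
Sum: 8% + 9% + 37% + 14% = 68%.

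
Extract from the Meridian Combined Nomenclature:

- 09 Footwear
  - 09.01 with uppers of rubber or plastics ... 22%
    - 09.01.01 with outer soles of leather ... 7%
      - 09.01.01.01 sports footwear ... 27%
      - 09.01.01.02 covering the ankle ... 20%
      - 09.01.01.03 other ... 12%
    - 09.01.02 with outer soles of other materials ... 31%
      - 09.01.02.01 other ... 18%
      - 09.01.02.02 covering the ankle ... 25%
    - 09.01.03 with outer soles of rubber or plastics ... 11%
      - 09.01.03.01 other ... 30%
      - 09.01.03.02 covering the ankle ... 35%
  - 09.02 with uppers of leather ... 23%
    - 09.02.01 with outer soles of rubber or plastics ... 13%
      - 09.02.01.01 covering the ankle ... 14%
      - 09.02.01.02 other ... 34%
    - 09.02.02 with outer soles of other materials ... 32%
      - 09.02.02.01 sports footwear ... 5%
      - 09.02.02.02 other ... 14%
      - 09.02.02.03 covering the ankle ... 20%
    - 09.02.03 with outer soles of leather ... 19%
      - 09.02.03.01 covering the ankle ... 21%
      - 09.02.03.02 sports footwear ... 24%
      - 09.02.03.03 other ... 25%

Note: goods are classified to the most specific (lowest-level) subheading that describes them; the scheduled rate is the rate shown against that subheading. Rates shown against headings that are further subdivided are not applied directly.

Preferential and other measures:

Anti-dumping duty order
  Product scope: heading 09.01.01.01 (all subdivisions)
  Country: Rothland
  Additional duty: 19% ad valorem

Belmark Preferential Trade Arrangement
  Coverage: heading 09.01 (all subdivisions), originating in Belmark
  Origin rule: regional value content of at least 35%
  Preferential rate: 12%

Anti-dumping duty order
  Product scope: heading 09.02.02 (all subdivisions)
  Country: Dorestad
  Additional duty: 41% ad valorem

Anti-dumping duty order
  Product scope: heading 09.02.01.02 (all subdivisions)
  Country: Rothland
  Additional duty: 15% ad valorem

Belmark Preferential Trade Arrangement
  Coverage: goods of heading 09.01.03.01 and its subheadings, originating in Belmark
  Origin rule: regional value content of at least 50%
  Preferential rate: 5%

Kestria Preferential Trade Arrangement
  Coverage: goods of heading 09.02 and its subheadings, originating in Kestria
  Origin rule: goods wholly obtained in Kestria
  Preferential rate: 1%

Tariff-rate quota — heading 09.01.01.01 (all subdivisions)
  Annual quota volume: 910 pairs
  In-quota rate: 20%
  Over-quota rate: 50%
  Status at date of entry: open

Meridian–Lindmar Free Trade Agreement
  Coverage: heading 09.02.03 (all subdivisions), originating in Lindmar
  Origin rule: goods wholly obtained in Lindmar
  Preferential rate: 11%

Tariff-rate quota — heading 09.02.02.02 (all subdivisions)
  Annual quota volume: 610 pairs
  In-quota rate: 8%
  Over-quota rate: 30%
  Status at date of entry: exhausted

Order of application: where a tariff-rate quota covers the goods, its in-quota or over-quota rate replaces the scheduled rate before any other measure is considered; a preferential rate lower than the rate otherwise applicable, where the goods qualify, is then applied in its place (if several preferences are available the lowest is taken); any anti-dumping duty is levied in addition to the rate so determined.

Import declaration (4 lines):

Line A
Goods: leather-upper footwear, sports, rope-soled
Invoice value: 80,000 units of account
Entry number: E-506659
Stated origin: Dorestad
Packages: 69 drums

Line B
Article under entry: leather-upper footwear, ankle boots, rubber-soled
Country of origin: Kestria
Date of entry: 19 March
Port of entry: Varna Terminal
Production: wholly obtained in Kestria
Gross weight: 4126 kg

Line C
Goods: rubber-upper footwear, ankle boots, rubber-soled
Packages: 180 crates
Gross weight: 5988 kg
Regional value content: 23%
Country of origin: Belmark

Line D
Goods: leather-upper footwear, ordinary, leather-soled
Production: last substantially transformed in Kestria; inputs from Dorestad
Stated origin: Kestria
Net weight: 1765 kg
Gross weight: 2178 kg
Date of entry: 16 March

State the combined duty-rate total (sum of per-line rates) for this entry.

Line A: leather-upper → 09.02; rope-soled → 09.02.02; sports → 09.02.02.01. Scheduled 5%. anti-dumping (Dorestad, 09.02.02): +41%; total 5% + 41% = 46%. → 46%.
Line B: leather-upper → 09.02; rubber-soled → 09.02.01; ankle boots → 09.02.01.01. Scheduled 14%. Kestria agreement on 09.02: wholly obtained → 1% available; preferential 1%. → 1%.
Line C: rubber-upper → 09.01; rubber-soled → 09.01.03; ankle boots → 09.01.03.02. Scheduled 35%. Belmark agreement on 09.01: RVC < 35%; Belmark agreement on 09.01.03.01: 09.01.03.02 not covered. → 35%.
Line D: leather-upper → 09.02; leather-soled → 09.02.03; ordinary → 09.02.03.03. Scheduled 25%. Kestria agreement on 09.02: not wholly obtained. → 25%.
Sum: 46% + 1% + 35% + 25% = 107%.

107%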